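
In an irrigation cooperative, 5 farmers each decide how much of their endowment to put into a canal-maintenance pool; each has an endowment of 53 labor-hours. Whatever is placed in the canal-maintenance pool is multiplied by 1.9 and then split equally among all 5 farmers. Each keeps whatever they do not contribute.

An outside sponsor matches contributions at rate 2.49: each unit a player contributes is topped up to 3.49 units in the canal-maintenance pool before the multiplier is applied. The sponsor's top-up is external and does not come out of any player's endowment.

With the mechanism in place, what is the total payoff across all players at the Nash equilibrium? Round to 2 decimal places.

1757.22 labor-hours

Under the mechanism each unit contributed yields 1.9 × 3.49 / 5 = 1.3262 back to its contributor per unit of net cost, which exceeds 1, making full contribution the dominant choice for everyone.
So the Nash equilibrium is full contribution by all 5; the group earns 1.9 × 3.49 × 265 = 1757.22.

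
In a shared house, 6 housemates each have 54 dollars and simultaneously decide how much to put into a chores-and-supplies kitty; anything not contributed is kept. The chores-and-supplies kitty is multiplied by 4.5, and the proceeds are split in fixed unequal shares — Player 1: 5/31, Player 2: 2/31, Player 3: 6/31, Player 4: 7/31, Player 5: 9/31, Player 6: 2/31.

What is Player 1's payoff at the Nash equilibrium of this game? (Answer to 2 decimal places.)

Each unit j contributes comes back to j as 4.5 × (j's share), so j prefers to contribute only if that share exceeds 1/4.5 = 0.2222; otherwise keeping the unit dominates.
Player 4 and Player 5 clear that bar, contributing 54 each; the remaining 4 contribute 0. Total contributed: 108.
Player 1 keeps 54 and receives 4.5 × 108 × 5/31 = 78.39 from the chores-and-supplies kitty, for a payoff of 132.39.

132.39 dollars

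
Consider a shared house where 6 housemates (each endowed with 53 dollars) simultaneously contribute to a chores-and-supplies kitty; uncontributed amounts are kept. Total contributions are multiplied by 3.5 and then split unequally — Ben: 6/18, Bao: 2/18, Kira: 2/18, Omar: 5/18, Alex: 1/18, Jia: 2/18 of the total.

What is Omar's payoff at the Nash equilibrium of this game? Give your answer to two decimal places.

104.53 dollars

Player j's private return per contributed unit is 3.5 × (j's share). Contributing is weakly dominant for j when that share is at least 1/3.5 = 0.2857, and contributing 0 is dominant otherwise.
The only share above 0.2857 is Ben's 6/18, contributing 53; the remaining 5 contribute 0. Total contributed: 53.
Omar keeps 53 and receives 3.5 × 53 × 5/18 = 51.53 from the chores-and-supplies kitty, for a payoff of 104.53.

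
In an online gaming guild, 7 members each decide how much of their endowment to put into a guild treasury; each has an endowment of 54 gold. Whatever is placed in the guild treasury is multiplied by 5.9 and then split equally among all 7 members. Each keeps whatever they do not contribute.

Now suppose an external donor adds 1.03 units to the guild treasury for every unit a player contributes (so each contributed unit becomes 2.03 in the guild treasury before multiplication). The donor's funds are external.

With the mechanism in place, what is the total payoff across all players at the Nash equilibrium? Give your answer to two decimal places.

4527.31 gold

The effective private return per unit is now 5.9 × 2.03 / 7 = 1.7110 > 1, so every player's dominant strategy flips to full contribution.
At the Nash equilibrium everyone contributes 54. Group total payoff = 5.9 × 2.03 × 378 = 4527.31.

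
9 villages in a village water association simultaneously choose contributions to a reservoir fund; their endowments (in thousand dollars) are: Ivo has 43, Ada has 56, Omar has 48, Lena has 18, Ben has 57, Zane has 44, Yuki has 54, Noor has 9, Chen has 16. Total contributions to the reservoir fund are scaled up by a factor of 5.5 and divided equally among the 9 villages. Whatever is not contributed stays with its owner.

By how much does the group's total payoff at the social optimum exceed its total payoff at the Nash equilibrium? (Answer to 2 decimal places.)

The private return per contributed unit is 5.5/9 = 0.6111 < 1 for every player regardless of endowment, so the Nash equilibrium is zero contribution and the group total is Σ E_j = 43 + 56 + 48 + 18 + 57 + 44 + 54 + 9 + 16 = 345.
Each contributed unit returns 5.500 to the group, so the social optimum is full contribution by everyone: group total = 5.500 × 345 = 1897.50.
Efficiency loss = (5.500 − 1) × 345 = 1552.50.

1552.50 thousand dollars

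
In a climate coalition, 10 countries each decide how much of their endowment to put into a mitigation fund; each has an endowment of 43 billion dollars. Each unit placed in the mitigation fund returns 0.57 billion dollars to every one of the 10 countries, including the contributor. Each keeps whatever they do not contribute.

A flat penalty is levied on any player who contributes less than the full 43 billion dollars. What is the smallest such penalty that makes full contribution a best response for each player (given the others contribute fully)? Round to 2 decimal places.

18.49 billion dollars

Given the others contribute fully, the best deviation is to contribute 0 (any partial contribution still incurs the fine and gives up units whose private return 0.57 is below 1).
Deviating from 43 to 0 saves 43 billion dollars but forfeits the deviator's share of the drop in the mitigation fund: 0.57 × 43 = 24.51.
So the deviation gain is 43 − 24.51 = 18.49, and the fine must be at least 18.49 billion dollars to wipe it out.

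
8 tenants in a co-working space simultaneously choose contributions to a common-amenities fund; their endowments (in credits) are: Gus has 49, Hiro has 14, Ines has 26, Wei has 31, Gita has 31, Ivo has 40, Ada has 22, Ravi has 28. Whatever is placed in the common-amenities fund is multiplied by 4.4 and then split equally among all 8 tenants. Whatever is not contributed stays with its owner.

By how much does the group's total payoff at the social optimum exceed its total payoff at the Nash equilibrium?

The private return per contributed unit is 4.4/8 = 0.5500 < 1 for every player regardless of endowment, so the Nash equilibrium is zero contribution and the group total is Σ E_j = 49 + 14 + 26 + 31 + 31 + 40 + 22 + 28 = 241.
Each contributed unit returns 4.400 to the group, so the social optimum is full contribution by everyone: group total = 4.400 × 241 = 1060.40.
Efficiency loss = (4.400 − 1) × 241 = 819.40.

819.40 credits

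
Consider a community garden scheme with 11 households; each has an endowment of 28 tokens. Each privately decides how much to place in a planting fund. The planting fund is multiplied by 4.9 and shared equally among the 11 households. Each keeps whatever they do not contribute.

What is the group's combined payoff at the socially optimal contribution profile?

1509.20 tokens

Each contributed unit returns 4.900 to the group as a whole (0.4455 to each of 11 players), which exceeds 1, so the social optimum is full contribution: group total = 4.900 × 308 = 1509.20.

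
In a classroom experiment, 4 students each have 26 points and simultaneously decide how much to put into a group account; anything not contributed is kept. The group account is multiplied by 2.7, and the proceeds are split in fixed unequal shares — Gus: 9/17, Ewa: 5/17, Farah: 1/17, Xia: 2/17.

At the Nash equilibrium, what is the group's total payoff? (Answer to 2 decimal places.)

148.20 points

Player j's private return per contributed unit is 2.7 × (j's share). Contributing is weakly dominant for j when that share is at least 1/2.7 = 0.3704, and contributing 0 is dominant otherwise.
Gus alone (share 9/17) is above the threshold, contributing 26; the remaining 3 contribute 0. Total contributed: 26.
The group account pays out 2.7 × 26 = 70.20 in total (split across the unequal shares, but the aggregate is all that matters for the group sum).
The 3 free-riders keep 26 each, adding 78. Group total = 78 + 70.20 = 148.20.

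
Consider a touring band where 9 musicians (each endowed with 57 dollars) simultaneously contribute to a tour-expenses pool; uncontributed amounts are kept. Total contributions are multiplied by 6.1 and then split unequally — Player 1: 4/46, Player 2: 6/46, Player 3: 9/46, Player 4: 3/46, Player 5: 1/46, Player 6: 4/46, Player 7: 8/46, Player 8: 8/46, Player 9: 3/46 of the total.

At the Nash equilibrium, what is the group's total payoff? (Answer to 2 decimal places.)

Each unit j contributes comes back to j as 6.1 × (j's share), so j prefers to contribute only if that share exceeds 1/6.1 = 0.1639; otherwise keeping the unit dominates.
Player 3, Player 7 and Player 8 are above the threshold, contributing 57 each; the remaining 6 contribute 0. Total contributed: 171.
The tour-expenses pool pays out 6.1 × 171 = 1043.10 in total (split across the unequal shares, but the aggregate is all that matters for the group sum).
The 6 free-riders keep 57 each, adding 342. Group total = 342 + 1043.10 = 1385.10.

1385.10 dollars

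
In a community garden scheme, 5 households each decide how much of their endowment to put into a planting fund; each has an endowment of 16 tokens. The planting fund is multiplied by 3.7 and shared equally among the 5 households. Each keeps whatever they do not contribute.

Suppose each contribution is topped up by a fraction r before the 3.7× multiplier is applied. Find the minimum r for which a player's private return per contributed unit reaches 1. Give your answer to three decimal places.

With matching at rate r, one contributed unit becomes (1 + r) in the planting fund and returns 3.7 × (1 + r) / 5 to the contributor.
Setting this equal to 1: 1 + r = 5/3.7 = 1.3514.
So the minimum matching rate is r = 1.3514 − 1 = 0.351.

0.351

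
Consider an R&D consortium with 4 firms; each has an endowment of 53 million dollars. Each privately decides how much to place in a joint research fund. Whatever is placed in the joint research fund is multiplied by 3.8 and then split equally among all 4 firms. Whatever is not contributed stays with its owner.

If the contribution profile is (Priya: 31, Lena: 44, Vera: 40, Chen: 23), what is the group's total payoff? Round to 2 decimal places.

Total contributed: 31 + 44 + 40 + 23 = 138; total kept: 4 × 53 − 138 = 74.
The joint research fund pays out 3.8 × 138 = 524.40 in aggregate.
Group total = 74 + 524.40 = 598.40.

598.40 million dollars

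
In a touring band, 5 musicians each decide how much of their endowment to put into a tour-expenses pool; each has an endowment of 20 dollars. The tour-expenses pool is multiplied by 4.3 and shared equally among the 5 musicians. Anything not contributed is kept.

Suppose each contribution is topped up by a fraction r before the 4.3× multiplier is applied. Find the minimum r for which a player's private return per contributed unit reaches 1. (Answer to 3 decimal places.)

With matching at rate r, one contributed unit becomes (1 + r) in the tour-expenses pool and returns 4.3 × (1 + r) / 5 to the contributor.
Setting this equal to 1: 1 + r = 5/4.3 = 1.1628.
So the minimum matching rate is r = 1.1628 − 1 = 0.163.

0.163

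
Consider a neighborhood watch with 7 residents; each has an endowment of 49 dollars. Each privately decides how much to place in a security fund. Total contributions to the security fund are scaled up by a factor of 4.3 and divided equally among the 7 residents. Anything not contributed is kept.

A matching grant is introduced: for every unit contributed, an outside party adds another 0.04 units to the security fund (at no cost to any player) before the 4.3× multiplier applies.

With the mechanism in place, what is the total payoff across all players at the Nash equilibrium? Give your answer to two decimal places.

343.00 dollars

With the mechanism, a contributed unit returns 4.3 × 1.04 / 7 = 0.6389 per unit of net cost — still below 1 — so contributing 0 remains dominant for every player.
Everyone keeps their endowment and the group total is 7 × 49 = 343.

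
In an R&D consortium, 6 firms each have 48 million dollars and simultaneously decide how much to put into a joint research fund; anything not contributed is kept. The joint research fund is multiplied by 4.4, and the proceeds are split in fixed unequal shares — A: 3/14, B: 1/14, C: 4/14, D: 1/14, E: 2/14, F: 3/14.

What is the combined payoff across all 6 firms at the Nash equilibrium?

Player j's private return per contributed unit is 4.4 × (j's share). Contributing is weakly dominant for j when that share is at least 1/4.4 = 0.2273, and contributing 0 is dominant otherwise.
C alone (share 4/14) is above the threshold, contributing 48; the remaining 5 contribute 0. Total contributed: 48.
The joint research fund pays out 4.4 × 48 = 211.20 in total (split across the unequal shares, but the aggregate is all that matters for the group sum).
The 5 free-riders keep 48 each, adding 240. Group total = 240 + 211.20 = 451.20.

451.20 million dollars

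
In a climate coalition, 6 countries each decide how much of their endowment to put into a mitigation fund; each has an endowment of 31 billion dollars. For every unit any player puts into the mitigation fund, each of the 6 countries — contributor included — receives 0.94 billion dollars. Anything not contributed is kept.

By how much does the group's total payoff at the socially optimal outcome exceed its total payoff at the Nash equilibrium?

863.04 billion dollars

The private return per contributed unit is 0.94 < 1, so contributing 0 is dominant for every player. At the Nash equilibrium everyone keeps their 31, and the group total is 6 × 31 = 186.
Each contributed unit returns 5.640 to the group as a whole (0.94 to each of 6 players), which exceeds 1, so the social optimum is full contribution: group total = 5.640 × 186 = 1049.04.
Efficiency loss = 1049.04 − 186 = 863.04.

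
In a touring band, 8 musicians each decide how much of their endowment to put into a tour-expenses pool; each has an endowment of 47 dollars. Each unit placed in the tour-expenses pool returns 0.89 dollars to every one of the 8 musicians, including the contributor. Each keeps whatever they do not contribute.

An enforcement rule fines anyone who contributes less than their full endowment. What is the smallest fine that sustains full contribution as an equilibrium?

Given the others contribute fully, the best deviation is to contribute 0 (any partial contribution still incurs the fine and gives up units whose private return 0.89 is below 1).
Deviating from 47 to 0 saves 47 dollars but forfeits the deviator's share of the drop in the tour-expenses pool: 0.89 × 47 = 41.83.
So the deviation gain is 47 − 41.83 = 5.17, and the fine must be at least 5.17 dollars to wipe it out.

5.17 dollars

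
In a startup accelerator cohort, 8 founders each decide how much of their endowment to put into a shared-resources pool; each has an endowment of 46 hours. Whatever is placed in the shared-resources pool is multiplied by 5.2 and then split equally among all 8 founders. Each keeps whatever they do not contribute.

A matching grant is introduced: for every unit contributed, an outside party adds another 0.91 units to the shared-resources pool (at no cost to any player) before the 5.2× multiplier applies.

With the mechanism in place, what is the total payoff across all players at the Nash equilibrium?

3654.98 hours

The effective private return per unit is now 5.2 × 1.91 / 8 = 1.2415 > 1, so every player's dominant strategy flips to full contribution.
At the Nash equilibrium everyone contributes 46. Group total payoff = 5.2 × 1.91 × 368 = 3654.98.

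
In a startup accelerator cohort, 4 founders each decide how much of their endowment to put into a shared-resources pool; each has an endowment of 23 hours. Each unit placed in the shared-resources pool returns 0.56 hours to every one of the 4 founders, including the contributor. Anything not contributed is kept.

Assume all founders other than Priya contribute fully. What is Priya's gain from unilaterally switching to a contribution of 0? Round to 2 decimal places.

10.12 hours

Switching from a contribution of 23 to 0 lets Priya keep an extra 23 hours, but lowers the shared-resources pool by 23, which costs Priya their own share of that drop: 0.56 × 23 = 12.88.
Net gain = 23 − 12.88 = 10.12. The private return per contributed unit (0.56) is below 1, so free-riding is indeed the best response regardless of what the others do.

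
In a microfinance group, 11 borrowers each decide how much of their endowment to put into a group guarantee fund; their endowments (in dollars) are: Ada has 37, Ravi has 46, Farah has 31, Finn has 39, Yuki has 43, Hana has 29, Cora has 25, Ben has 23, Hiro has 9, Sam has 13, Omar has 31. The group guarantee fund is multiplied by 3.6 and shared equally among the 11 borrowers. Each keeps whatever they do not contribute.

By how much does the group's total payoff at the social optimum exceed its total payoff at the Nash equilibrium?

847.60 dollars

The private return per contributed unit is 3.6/11 = 0.3273 < 1 for every player regardless of endowment, so the Nash equilibrium is zero contribution and the group total is Σ E_j = 37 + 46 + 31 + 39 + 43 + 29 + 25 + 23 + 9 + 13 + 31 = 326.
Each contributed unit returns 3.600 to the group, so the social optimum is full contribution by everyone: group total = 3.600 × 326 = 1173.60.
Efficiency loss = (3.600 − 1) × 326 = 847.60.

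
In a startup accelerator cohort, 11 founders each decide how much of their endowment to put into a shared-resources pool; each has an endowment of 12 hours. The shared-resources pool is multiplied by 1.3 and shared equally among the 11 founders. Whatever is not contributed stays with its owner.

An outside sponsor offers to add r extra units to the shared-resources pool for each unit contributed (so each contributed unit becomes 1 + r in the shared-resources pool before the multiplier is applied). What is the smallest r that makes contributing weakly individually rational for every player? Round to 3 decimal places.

With matching at rate r, one contributed unit becomes (1 + r) in the shared-resources pool and returns 1.3 × (1 + r) / 11 to the contributor.
Setting this equal to 1: 1 + r = 11/1.3 = 8.4615.
So the minimum matching rate is r = 8.4615 − 1 = 7.462.

7.462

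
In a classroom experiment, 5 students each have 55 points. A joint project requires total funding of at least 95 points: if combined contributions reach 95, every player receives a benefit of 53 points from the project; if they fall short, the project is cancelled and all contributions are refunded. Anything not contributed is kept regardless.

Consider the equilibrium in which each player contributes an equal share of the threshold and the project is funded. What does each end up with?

Equal share of the threshold: 95/5 = 19.
At this profile no one gains by cutting their contribution: any cut drops the total below 95, the project is cancelled, contributions are refunded, and the deviator ends with 55, which is less than 55 − 19 + 53 = 89. Contributing more than 19 just wastes the excess. So contributing exactly 19 is a best response.
Each player's payoff: 55 − 19 + 53 = 89.

89 points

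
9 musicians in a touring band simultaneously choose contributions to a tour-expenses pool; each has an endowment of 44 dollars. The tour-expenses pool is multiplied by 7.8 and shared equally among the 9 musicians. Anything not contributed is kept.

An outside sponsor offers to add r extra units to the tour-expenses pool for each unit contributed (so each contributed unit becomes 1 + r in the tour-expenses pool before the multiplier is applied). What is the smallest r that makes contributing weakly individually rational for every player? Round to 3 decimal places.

0.154

With matching at rate r, one contributed unit becomes (1 + r) in the tour-expenses pool and returns 7.8 × (1 + r) / 9 to the contributor.
Setting this equal to 1: 1 + r = 9/7.8 = 1.1538.
So the minimum matching rate is r = 1.1538 − 1 = 0.154.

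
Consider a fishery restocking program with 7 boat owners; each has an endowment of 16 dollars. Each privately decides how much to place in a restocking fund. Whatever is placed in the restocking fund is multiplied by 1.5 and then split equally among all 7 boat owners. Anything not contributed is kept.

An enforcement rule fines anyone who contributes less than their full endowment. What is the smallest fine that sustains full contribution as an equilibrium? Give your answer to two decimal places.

Given the others contribute fully, the best deviation is to contribute 0 (any partial contribution still incurs the fine and gives up units whose private return 0.2143 is below 1).
Deviating from 16 to 0 saves 16 dollars but forfeits the deviator's share of the drop in the restocking fund: 1.5/7 × 16 = 3.43.
So the deviation gain is 16 − 3.43 = 12.57, and the fine must be at least 12.57 dollars to wipe it out.

12.57 dollars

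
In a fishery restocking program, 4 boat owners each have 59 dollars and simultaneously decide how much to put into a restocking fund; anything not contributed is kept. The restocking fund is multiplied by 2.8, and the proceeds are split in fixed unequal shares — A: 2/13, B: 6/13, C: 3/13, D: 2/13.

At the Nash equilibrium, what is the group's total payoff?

A player with share s gets back 2.8·s per unit contributed, so full contribution is dominant for anyone with s > 1/2.8 = 0.3571 and zero contribution is dominant for anyone below.
B alone (share 6/13) is above the threshold, contributing 59; the remaining 3 contribute 0. Total contributed: 59.
The restocking fund pays out 2.8 × 59 = 165.20 in total (split across the unequal shares, but the aggregate is all that matters for the group sum).
The 3 free-riders keep 59 each, adding 177. Group total = 177 + 165.20 = 342.20.

342.20 dollars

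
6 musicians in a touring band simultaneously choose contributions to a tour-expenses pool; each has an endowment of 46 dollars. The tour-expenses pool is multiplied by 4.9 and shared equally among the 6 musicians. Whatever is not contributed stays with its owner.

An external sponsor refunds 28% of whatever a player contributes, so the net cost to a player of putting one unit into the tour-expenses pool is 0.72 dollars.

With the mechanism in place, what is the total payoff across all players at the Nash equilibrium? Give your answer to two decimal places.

1429.68 dollars

With the mechanism, a contributed unit returns (4.9/6) / 0.72 = 1.1343 per unit of net cost to the contributor — now above 1 — so contributing fully is weakly dominant for every player.
So the Nash equilibrium is full contribution by all 6; the group earns 6 × (46 × 0.28 + 4.9 × 46) = 1429.68.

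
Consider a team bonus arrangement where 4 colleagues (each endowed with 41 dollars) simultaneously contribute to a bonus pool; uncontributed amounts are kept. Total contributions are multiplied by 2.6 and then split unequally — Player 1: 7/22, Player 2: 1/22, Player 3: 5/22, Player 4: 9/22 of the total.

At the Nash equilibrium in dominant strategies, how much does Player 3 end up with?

Player j's private return per contributed unit is 2.6 × (j's share). Contributing is weakly dominant for j when that share is at least 1/2.6 = 0.3846, and contributing 0 is dominant otherwise.
The only share above 0.3846 is Player 4's 9/22, contributing 41; the remaining 3 contribute 0. Total contributed: 41.
Player 3 keeps 41 and receives 2.6 × 41 × 5/22 = 24.23 from the bonus pool, for a payoff of 65.23.

65.23 dollars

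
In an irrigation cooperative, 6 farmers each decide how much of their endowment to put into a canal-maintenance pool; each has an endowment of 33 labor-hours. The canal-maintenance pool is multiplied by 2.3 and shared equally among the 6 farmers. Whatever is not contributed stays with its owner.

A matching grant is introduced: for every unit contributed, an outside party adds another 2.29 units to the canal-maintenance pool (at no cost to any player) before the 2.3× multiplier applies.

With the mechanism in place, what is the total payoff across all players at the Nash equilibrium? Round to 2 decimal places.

With the mechanism, a contributed unit returns 2.3 × 3.29 / 6 = 1.2612 per unit of net cost to the contributor — now above 1 — so contributing fully is weakly dominant for every player.
So the Nash equilibrium is full contribution by all 6; the group earns 2.3 × 3.29 × 198 = 1498.27.

1498.27 labor-hours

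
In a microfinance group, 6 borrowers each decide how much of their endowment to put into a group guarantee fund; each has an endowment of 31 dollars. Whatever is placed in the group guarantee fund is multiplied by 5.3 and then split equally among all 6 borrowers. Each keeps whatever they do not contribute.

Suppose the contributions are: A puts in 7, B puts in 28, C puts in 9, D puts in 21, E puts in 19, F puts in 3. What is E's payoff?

Total contributed: 7 + 28 + 9 + 21 + 19 + 3 = 87.
Each receives 5.3 × 87 / 6 = 76.85 from the group guarantee fund.
E keeps 31 − 19 = 12, so E's payoff is 12 + 76.85 = 88.85.

88.85 dollars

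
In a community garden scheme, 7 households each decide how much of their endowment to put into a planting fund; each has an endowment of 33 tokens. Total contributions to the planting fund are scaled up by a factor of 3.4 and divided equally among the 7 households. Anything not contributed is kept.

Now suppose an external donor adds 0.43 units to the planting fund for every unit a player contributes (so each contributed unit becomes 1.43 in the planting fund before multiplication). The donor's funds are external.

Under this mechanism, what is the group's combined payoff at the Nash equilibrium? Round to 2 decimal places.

231.00 tokens

Even with the mechanism, each unit contributed returns only 3.4 × 1.43 / 7 = 0.6946 per unit of net cost, so contributing nothing is still dominant.
Everyone keeps their endowment and the group total is 7 × 33 = 231.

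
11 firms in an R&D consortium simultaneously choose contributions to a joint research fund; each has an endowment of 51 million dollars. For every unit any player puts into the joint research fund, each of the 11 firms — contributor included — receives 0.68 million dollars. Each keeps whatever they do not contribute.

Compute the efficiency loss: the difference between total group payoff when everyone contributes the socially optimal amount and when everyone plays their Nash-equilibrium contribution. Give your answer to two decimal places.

3635.28 million dollars

The private return per contributed unit is 0.68 < 1, so contributing 0 is dominant for every player. At the Nash equilibrium everyone keeps their 51, and the group total is 11 × 51 = 561.
Each contributed unit returns 7.480 to the group as a whole (0.68 to each of 11 players), which exceeds 1, so the social optimum is full contribution: group total = 7.480 × 561 = 4196.28.
Efficiency loss = 4196.28 − 561 = 3635.28.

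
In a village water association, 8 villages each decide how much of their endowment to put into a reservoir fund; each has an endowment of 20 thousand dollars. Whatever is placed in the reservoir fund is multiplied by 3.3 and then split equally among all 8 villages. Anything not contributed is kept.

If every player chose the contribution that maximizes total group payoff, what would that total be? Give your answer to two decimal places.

528.00 thousand dollars

Each contributed unit returns 3.300 to the group as a whole (0.4125 to each of 8 players), which exceeds 1, so the social optimum is full contribution: group total = 3.300 × 160 = 528.00.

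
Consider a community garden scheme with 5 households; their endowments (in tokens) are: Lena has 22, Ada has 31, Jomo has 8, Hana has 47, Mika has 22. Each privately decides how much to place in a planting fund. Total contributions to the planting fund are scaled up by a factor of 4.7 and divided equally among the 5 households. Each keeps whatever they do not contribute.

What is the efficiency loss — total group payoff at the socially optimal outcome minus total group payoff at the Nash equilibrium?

481.00 tokens

The private return per contributed unit is 4.7/5 = 0.9400 < 1 for every player regardless of endowment, so the Nash equilibrium is zero contribution and the group total is Σ E_j = 22 + 31 + 8 + 47 + 22 = 130.
Each contributed unit returns 4.700 to the group, so the social optimum is full contribution by everyone: group total = 4.700 × 130 = 611.00.
Efficiency loss = (4.700 − 1) × 130 = 481.00.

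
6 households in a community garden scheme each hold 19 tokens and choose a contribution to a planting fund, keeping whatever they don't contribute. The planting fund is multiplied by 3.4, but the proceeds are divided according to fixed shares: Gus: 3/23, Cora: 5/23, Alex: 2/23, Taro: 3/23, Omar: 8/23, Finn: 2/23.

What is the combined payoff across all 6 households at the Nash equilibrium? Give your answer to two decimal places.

159.60 tokens

For player j, contributing a unit is worthwhile iff 3.4 × (j's share) ≥ 1, i.e. iff j's share is at least 0.2941.
Omar alone (share 8/23) is above the threshold, contributing 19; the remaining 5 contribute 0. Total contributed: 19.
The planting fund pays out 3.4 × 19 = 64.60 in total (split across the unequal shares, but the aggregate is all that matters for the group sum).
The 5 free-riders keep 19 each, adding 95. Group total = 95 + 64.60 = 159.60.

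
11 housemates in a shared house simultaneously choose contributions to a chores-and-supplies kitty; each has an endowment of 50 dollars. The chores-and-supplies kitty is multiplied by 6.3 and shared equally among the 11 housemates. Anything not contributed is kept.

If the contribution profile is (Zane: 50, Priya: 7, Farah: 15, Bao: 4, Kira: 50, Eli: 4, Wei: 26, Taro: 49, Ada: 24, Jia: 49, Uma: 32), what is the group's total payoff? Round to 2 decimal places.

2193.00 dollars

Total contributed: 50 + 7 + 15 + 4 + 50 + 4 + 26 + 49 + 24 + 49 + 32 = 310; total kept: 11 × 50 − 310 = 240.
The chores-and-supplies kitty pays out 6.3 × 310 = 1953.00 in aggregate.
Group total = 240 + 1953.00 = 2193.00.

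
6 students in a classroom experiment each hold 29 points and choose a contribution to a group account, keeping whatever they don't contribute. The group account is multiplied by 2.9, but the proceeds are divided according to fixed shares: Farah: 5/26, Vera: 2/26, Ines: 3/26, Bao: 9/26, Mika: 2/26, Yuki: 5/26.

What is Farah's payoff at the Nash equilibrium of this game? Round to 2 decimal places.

45.17 points

For player j, contributing a unit is worthwhile iff 2.9 × (j's share) ≥ 1, i.e. iff j's share is at least 0.3448.
Only Bao (9/26) clears that bar, contributing 29; the remaining 5 contribute 0. Total contributed: 29.
Farah keeps 29 and receives 2.9 × 29 × 5/26 = 16.17 from the group account, for a payoff of 45.17.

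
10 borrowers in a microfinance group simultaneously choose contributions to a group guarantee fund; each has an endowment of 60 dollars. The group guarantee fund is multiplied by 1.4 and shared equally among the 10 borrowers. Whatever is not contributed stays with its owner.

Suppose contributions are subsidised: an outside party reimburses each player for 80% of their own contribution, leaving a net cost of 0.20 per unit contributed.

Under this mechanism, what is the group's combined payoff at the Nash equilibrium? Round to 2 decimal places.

600.00 dollars

Even with the mechanism, each unit contributed returns only (1.4/10) / 0.20 = 0.7000 per unit of net cost, so contributing nothing is still dominant.
Everyone keeps their endowment and the group total is 10 × 60 = 600.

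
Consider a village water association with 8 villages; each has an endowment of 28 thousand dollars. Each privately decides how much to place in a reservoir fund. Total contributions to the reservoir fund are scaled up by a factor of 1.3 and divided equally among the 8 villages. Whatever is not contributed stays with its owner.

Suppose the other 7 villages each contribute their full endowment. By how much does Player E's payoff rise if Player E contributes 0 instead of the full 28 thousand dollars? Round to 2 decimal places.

Switching from a contribution of 28 to 0 lets Player E keep an extra 28 thousand dollars, but lowers the reservoir fund by 28, which costs Player E their own share of that drop: 1.3/8 × 28 = 4.55.
Net gain = 28 − 4.55 = 23.45. The private return per contributed unit (0.1625) is below 1, so free-riding is indeed the best response regardless of what the others do.

23.45 thousand dollars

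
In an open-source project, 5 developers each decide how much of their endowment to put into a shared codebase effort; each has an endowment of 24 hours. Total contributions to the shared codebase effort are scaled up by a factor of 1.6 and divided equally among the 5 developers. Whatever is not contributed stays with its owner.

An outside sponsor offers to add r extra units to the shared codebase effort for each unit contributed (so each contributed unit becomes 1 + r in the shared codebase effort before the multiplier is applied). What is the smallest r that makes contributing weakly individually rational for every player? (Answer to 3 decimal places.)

With matching at rate r, one contributed unit becomes (1 + r) in the shared codebase effort and returns 1.6 × (1 + r) / 5 to the contributor.
Setting this equal to 1: 1 + r = 5/1.6 = 3.1250.
So the minimum matching rate is r = 3.1250 − 1 = 2.125.

2.125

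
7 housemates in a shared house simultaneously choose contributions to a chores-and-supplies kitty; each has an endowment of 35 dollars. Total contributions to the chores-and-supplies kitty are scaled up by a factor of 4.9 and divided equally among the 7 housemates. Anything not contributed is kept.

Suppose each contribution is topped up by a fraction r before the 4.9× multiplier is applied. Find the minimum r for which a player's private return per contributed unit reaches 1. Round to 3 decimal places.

0.429

With matching at rate r, one contributed unit becomes (1 + r) in the chores-and-supplies kitty and returns 4.9 × (1 + r) / 7 to the contributor.
Setting this equal to 1: 1 + r = 7/4.9 = 1.4286.
So the minimum matching rate is r = 1.4286 − 1 = 0.429.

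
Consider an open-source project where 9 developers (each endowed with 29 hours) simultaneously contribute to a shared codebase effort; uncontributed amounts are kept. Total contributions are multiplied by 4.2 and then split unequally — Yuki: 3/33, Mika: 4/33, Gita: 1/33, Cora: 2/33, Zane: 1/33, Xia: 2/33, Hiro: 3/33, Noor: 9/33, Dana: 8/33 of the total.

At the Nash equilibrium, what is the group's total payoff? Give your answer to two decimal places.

A player with share s gets back 4.2·s per unit contributed, so full contribution is dominant for anyone with s > 1/4.2 = 0.2381 and zero contribution is dominant for anyone below.
Noor and Dana clear that bar, contributing 29 each; the remaining 7 contribute 0. Total contributed: 58.
The shared codebase effort pays out 4.2 × 58 = 243.60 in total (split across the unequal shares, but the aggregate is all that matters for the group sum).
The 7 free-riders keep 29 each, adding 203. Group total = 203 + 243.60 = 446.60.

446.60 hours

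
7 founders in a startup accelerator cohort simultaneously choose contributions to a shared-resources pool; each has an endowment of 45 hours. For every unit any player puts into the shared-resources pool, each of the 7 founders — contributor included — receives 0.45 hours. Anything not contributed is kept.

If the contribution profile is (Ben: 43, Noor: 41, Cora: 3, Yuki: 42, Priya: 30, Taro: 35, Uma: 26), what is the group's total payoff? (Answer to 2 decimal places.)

788.00 hours

Total contributed: 43 + 41 + 3 + 42 + 30 + 35 + 26 = 220; total kept: 7 × 45 − 220 = 95.
The shared-resources pool pays out 0.45 × 7 × 220 = 693.00 in aggregate.
Group total = 95 + 693.00 = 788.00.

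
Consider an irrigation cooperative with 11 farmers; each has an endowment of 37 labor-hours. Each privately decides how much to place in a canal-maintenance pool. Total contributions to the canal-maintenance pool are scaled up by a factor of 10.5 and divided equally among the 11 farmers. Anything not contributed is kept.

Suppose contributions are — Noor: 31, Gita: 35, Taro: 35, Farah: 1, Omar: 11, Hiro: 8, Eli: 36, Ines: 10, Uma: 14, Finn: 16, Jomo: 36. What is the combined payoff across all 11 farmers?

2620.50 labor-hours

Total contributed: 31 + 35 + 35 + 1 + 11 + 8 + 36 + 10 + 14 + 16 + 36 = 233; total kept: 11 × 37 − 233 = 174.
The canal-maintenance pool pays out 10.5 × 233 = 2446.50 in aggregate.
Group total = 174 + 2446.50 = 2620.50.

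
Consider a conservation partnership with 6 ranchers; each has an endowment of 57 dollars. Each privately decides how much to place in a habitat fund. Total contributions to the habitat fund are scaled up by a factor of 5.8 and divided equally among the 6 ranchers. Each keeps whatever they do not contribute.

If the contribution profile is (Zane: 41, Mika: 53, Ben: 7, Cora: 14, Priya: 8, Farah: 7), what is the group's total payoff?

966.00 dollars

Total contributed: 41 + 53 + 7 + 14 + 8 + 7 = 130; total kept: 6 × 57 − 130 = 212.
The habitat fund pays out 5.8 × 130 = 754.00 in aggregate.
Group total = 212 + 754.00 = 966.00.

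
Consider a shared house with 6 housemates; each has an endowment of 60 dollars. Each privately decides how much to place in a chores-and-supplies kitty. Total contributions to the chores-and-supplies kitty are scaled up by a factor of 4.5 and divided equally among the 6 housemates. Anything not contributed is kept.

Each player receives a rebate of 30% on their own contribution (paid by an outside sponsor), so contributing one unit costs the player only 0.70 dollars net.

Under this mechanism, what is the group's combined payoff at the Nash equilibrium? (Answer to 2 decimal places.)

1728.00 dollars

Under the mechanism each unit contributed yields (4.5/6) / 0.70 = 1.0714 back to its contributor per unit of net cost, which exceeds 1, making full contribution the dominant choice for everyone.
So the Nash equilibrium is full contribution by all 6; the group earns 6 × (60 × 0.30 + 4.5 × 60) = 1728.00.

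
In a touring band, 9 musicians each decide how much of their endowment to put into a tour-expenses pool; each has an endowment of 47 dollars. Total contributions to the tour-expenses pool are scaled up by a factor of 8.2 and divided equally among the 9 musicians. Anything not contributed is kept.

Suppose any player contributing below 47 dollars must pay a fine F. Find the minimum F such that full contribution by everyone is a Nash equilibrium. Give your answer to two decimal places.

Given the others contribute fully, the best deviation is to contribute 0 (any partial contribution still incurs the fine and gives up units whose private return 0.9111 is below 1).
Deviating from 47 to 0 saves 47 dollars but forfeits the deviator's share of the drop in the tour-expenses pool: 8.2/9 × 47 = 42.82.
So the deviation gain is 47 − 42.82 = 4.18, and the fine must be at least 4.18 dollars to wipe it out.

4.18 dollars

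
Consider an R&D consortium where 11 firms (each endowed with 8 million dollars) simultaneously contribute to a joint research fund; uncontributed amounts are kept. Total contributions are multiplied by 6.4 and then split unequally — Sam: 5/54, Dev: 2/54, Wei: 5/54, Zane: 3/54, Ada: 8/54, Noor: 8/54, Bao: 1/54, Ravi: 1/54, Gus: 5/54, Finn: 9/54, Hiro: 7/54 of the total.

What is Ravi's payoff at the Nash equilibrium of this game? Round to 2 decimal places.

A player with share s gets back 6.4·s per unit contributed, so full contribution is dominant for anyone with s > 1/6.4 = 0.1563 and zero contribution is dominant for anyone below.
Only Finn (9/54) clears that bar, contributing 8; the remaining 10 contribute 0. Total contributed: 8.
Ravi keeps 8 and receives 6.4 × 8 × 1/54 = 0.95 from the joint research fund, for a payoff of 8.95.

8.95 million dollars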